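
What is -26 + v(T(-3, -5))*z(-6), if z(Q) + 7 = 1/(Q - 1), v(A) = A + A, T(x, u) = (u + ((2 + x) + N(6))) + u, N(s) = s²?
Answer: -2682/7 ≈ -383.14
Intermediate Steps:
T(x, u) = 38 + x + 2*u (T(x, u) = (u + ((2 + x) + 6²)) + u = (u + ((2 + x) + 36)) + u = (u + (38 + x)) + u = (38 + u + x) + u = 38 + x + 2*u)
v(A) = 2*A
z(Q) = -7 + 1/(-1 + Q) (z(Q) = -7 + 1/(Q - 1) = -7 + 1/(-1 + Q))
-26 + v(T(-3, -5))*z(-6) = -26 + (2*(38 - 3 + 2*(-5)))*((8 - 7*(-6))/(-1 - 6)) = -26 + (2*(38 - 3 - 10))*((8 + 42)/(-7)) = -26 + (2*25)*(-⅐*50) = -26 + 50*(-50/7) = -26 - 2500/7 = -2682/7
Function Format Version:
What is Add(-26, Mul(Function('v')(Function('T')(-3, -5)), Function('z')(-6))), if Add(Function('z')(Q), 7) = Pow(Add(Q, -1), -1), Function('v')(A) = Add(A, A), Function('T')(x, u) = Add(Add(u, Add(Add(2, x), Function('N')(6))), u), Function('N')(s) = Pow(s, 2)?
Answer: Rational(-2682, 7) ≈ -383.14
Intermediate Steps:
Function('T')(x, u) = Add(38, x, Mul(2, u)) (Function('T')(x, u) = Add(Add(u, Add(Add(2, x), Pow(6, 2))), u) = Add(Add(u, Add(Add(2, x), 36)), u) = Add(Add(u, Add(38, x)), u) = Add(Add(38, u, x), u) = Add(38, x, Mul(2, u)))
Function('v')(A) = Mul(2, A)
Function('z')(Q) = Add(-7, Pow(Add(-1, Q), -1)) (Function('z')(Q) = Add(-7, Pow(Add(Q, -1), -1)) = Add(-7, Pow(Add(-1, Q), -1)))
Add(-26, Mul(Function('v')(Function('T')(-3, -5)), Function('z')(-6))) = Add(-26, Mul(Mul(2, Add(38, -3, Mul(2, -5))), Mul(Pow(Add(-1, -6), -1), Add(8, Mul(-7, -6))))) = Add(-26, Mul(Mul(2, Add(38, -3, -10)), Mul(Pow(-7, -1), Add(8, 42)))) = Add(-26, Mul(Mul(2, 25), Mul(Rational(-1, 7), 50))) = Add(-26, Mul(50, Rational(-50, 7))) = Add(-26, Rational(-2500, 7)) = Rational(-2682, 7)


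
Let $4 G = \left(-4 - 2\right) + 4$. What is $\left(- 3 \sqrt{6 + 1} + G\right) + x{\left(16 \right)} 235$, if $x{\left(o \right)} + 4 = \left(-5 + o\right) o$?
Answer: $\frac{80839}{2} - 3 \sqrt{7} \approx 40412.0$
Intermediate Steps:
$x{\left(o \right)} = -4 + o \left(-5 + o\right)$ ($x{\left(o \right)} = -4 + \left(-5 + o\right) o = -4 + o \left(-5 + o\right)$)
$G = - \frac{1}{2}$ ($G = \frac{\left(-4 - 2\right) + 4}{4} = \frac{-6 + 4}{4} = \frac{1}{4} \left(-2\right) = - \frac{1}{2} \approx -0.5$)
$\left(- 3 \sqrt{6 + 1} + G\right) + x{\left(16 \right)} 235 = \left(- 3 \sqrt{6 + 1} - \frac{1}{2}\right) + \left(-4 + 16^{2} - 80\right) 235 = \left(- 3 \sqrt{7} - \frac{1}{2}\right) + \left(-4 + 256 - 80\right) 235 = \left(- \frac{1}{2} - 3 \sqrt{7}\right) + 172 \cdot 235 = \left(- \frac{1}{2} - 3 \sqrt{7}\right) + 40420 = \frac{80839}{2} - 3 \sqrt{7}$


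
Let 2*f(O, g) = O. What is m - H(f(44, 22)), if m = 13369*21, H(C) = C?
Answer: 280727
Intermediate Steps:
f(O, g) = O/2
m = 280749
m - H(f(44, 22)) = 280749 - 44/2 = 280749 - 1*22 = 280749 - 22 = 280727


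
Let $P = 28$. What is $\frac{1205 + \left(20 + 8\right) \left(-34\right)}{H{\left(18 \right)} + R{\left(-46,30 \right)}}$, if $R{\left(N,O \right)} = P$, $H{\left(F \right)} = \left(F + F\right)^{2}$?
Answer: $\frac{253}{1324} \approx 0.19109$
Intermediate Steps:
$H{\left(F \right)} = 4 F^{2}$ ($H{\left(F \right)} = \left(2 F\right)^{2} = 4 F^{2}$)
$R{\left(N,O \right)} = 28$
$\frac{1205 + \left(20 + 8\right) \left(-34\right)}{H{\left(18 \right)} + R{\left(-46,30 \right)}} = \frac{1205 + \left(20 + 8\right) \left(-34\right)}{4 \cdot 18^{2} + 28} = \frac{1205 + 28 \left(-34\right)}{4 \cdot 324 + 28} = \frac{1205 - 952}{1296 + 28} = \frac{253}{1324}$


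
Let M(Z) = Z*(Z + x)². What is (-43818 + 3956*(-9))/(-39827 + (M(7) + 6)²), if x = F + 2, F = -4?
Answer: 39711/3533 ≈ 11.240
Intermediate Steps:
x = -2 (x = -4 + 2 = -2)
M(Z) = Z*(-2 + Z)² (M(Z) = Z*(Z - 2)² = Z*(-2 + Z)²)
(-43818 + 3956*(-9))/(-39827 + (M(7) + 6)²) = (-43818 + 3956*(-9))/(-39827 + (7*(-2 + 7)² + 6)²) = (-43818 - 35604)/(-39827 + (7*5² + 6)²) = -79422/(-39827 + (7*25 + 6)²) = -79422/(-39827 + (175 + 6)²) = -79422/(-39827 + 181²) = -79422/(-39827 + 32761) = -79422/(-7066) = -79422*(-1/7066) = 39711/3533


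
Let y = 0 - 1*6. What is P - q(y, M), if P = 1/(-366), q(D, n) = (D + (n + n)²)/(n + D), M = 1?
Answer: -737/1830 ≈ -0.40273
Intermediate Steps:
y = -6 (y = 0 - 6 = -6)
q(D, n) = (D + 4*n²)/(D + n) (q(D, n) = (D + (2*n)²)/(D + n) = (D + 4*n²)/(D + n))
P = -1/366 ≈ -0.0027322
P - q(y, M) = -1/366 - (-6 + 4*1²)/(-6 + 1) = -1/366 - (-6 + 4*1)/(-5) = -1/366 - (-1)*(-6 + 4)/5 = -1/366 - (-1)*(-2)/5 = -1/366 - 1*⅖ = -1/366 - ⅖ = -737/1830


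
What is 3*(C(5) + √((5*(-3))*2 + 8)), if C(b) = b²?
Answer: 75 + 3*I*√22 ≈ 75.0 + 14.071*I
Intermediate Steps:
3*(C(5) + √((5*(-3))*2 + 8)) = 3*(5² + √((5*(-3))*2 + 8)) = 3*(25 + √(-15*2 + 8)) = 3*(25 + √(-30 + 8)) = 3*(25 + √(-22)) = 3*(25 + I*√22) = 75 + 3*I*√22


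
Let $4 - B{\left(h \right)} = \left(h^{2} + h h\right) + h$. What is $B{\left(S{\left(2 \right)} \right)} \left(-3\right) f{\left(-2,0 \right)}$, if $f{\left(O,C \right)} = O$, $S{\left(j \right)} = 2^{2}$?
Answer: $-192$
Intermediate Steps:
$S{\left(j \right)} = 4$
$B{\left(h \right)} = 4 - h - 2 h^{2}$ ($B{\left(h \right)} = 4 - \left(\left(h^{2} + h h\right) + h\right) = 4 - \left(\left(h^{2} + h^{2}\right) + h\right) = 4 - \left(2 h^{2} + h\right) = 4 - \left(h + 2 h^{2}\right) = 4 - h - 2 h^{2}$)
$B{\left(S{\left(2 \right)} \right)} \left(-3\right) f{\left(-2,0 \right)} = \left(4 - 4 - 2 \cdot 4^{2}\right) \left(-3\right) \left(-2\right) = \left(4 - 4 - 32\right) \left(-3\right) \left(-2\right) = \left(-32\right) \left(-3\right) \left(-2\right) = 96 \left(-2\right) = -192$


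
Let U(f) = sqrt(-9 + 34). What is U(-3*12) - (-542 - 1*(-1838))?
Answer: -1291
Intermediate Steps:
U(f) = 5 (U(f) = sqrt(25) = 5)
U(-3*12) - (-542 - 1*(-1838)) = 5 - (-542 - 1*(-1838)) = 5 - (-542 + 1838) = 5 - 1*1296 = 5 - 1296 = -1291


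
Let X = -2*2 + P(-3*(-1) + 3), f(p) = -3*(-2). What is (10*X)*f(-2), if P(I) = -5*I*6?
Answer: -11040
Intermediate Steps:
f(p) = 6
P(I) = -30*I
X = -184 (X = -2*2 - 30*(-3*(-1) + 3) = -4 - 30*(3 + 3) = -4 - 30*6 = -4 - 180 = -184)
(10*X)*f(-2) = (10*(-184))*6 = -1840*6 = -11040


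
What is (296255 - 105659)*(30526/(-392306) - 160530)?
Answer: -6001573827056388/196153 ≈ -3.0596e+10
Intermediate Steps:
(296255 - 105659)*(30526/(-392306) - 160530) = 190596*(30526*(-1/392306) - 160530) = 190596*(-15263/196153 - 160530) = 190596*(-31488456353/196153) = -6001573827056388/196153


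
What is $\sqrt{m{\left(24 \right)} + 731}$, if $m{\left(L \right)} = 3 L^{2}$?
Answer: $\sqrt{2459} \approx 49.588$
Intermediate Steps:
$\sqrt{m{\left(24 \right)} + 731} = \sqrt{3 \cdot 24^{2} + 731} = \sqrt{3 \cdot 576 + 731} = \sqrt{1728 + 731} = \sqrt{2459}$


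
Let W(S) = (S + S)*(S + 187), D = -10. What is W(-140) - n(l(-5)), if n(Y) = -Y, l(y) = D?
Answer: -13170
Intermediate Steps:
l(y) = -10
W(S) = 2*S*(187 + S) (W(S) = (2*S)*(187 + S) = 2*S*(187 + S))
W(-140) - n(l(-5)) = 2*(-140)*(187 - 140) - (-1)*(-10) = 2*(-140)*47 - 1*10 = -13160 - 10 = -13170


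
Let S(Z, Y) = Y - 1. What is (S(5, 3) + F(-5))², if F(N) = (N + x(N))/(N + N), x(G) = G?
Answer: 9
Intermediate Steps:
S(Z, Y) = -1 + Y
F(N) = 1 (F(N) = (N + N)/(N + N) = (2*N)/((2*N)) = (2*N)*(1/(2*N)) = 1)
(S(5, 3) + F(-5))² = ((-1 + 3) + 1)² = (2 + 1)² = 3² = 9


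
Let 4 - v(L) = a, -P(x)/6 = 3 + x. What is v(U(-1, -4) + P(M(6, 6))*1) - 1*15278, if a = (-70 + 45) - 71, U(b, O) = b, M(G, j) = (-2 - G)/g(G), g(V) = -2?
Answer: -15178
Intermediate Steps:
M(G, j) = 1 + G/2 (M(G, j) = (-2 - G)/(-2) = (-2 - G)*(-½) = 1 + G/2)
P(x) = -18 - 6*x (P(x) = -6*(3 + x) = -18 - 6*x)
a = -96 (a = -25 - 71 = -96)
v(L) = 100 (v(L) = 4 - 1*(-96) = 4 + 96 = 100)
v(U(-1, -4) + P(M(6, 6))*1) - 1*15278 = 100 - 1*15278 = 100 - 15278 = -15178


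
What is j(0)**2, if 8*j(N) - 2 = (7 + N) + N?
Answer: 81/64 ≈ 1.2656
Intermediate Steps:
j(N) = 9/8 + N/4 (j(N) = 1/4 + ((7 + N) + N)/8 = 1/4 + (7 + 2*N)/8 = 1/4 + (7/8 + N/4) = 9/8 + N/4)
j(0)**2 = (9/8 + (1/4)*0)**2 = (9/8 + 0)**2 = (9/8)**2 = 81/64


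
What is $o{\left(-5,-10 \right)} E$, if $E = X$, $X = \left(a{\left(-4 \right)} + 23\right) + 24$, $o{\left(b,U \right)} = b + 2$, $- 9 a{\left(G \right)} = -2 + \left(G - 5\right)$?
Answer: $- \frac{434}{3} \approx -144.67$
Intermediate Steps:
$a{\left(G \right)} = \frac{7}{9} - \frac{G}{9}$ ($a{\left(G \right)} = - \frac{-2 + \left(G - 5\right)}{9} = - \frac{-2 + \left(-5 + G\right)}{9} = - \frac{-7 + G}{9} = \frac{7}{9} - \frac{G}{9}$)
$o{\left(b,U \right)} = 2 + b$
$X = \frac{434}{9}$ ($X = \left(\left(\frac{7}{9} - - \frac{4}{9}\right) + 23\right) + 24 = \left(\left(\frac{7}{9} + \frac{4}{9}\right) + 23\right) + 24 = \left(\frac{11}{9} + 23\right) + 24 = \frac{218}{9} + 24 = \frac{434}{9} \approx 48.222$)
$E = \frac{434}{9} \approx 48.222$
$o{\left(-5,-10 \right)} E = \left(2 - 5\right) \frac{434}{9} = \left(-3\right) \frac{434}{9} = - \frac{434}{3}$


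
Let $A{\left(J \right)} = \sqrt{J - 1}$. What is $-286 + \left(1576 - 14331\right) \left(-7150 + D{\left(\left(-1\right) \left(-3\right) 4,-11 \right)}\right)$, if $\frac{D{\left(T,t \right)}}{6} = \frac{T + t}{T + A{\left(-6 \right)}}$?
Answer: $\frac{13769974204}{151} + \frac{76530 i \sqrt{7}}{151} \approx 9.1192 \cdot 10^{7} + 1340.9 i$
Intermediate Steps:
$A{\left(J \right)} = \sqrt{-1 + J}$
$D{\left(T,t \right)} = \frac{6 \left(T + t\right)}{T + i \sqrt{7}}$ ($D{\left(T,t \right)} = 6 \frac{T + t}{T + \sqrt{-1 - 6}} = 6 \frac{T + t}{T + \sqrt{-7}} = 6 \frac{T + t}{T + i \sqrt{7}} = \frac{6 \left(T + t\right)}{T + i \sqrt{7}}$)
$-286 + \left(1576 - 14331\right) \left(-7150 + D{\left(\left(-1\right) \left(-3\right) 4,-11 \right)}\right) = -286 + \left(1576 - 14331\right) \left(-7150 + \frac{6 \left(\left(-1\right) \left(-3\right) 4 - 11\right)}{\left(-1\right) \left(-3\right) 4 + i \sqrt{7}}\right) = -286 - 12755 \left(-7150 + \frac{6 \left(3 \cdot 4 - 11\right)}{3 \cdot 4 + i \sqrt{7}}\right) = -286 - 12755 \left(-7150 + \frac{6 \left(12 - 11\right)}{12 + i \sqrt{7}}\right) = -286 - 12755 \left(-7150 + 6 \frac{1}{12 + i \sqrt{7}} \cdot 1\right) = -286 - 12755 \left(-7150 + \frac{6}{12 + i \sqrt{7}}\right) = -286 + \left(91198250 - \frac{76530}{12 + i \sqrt{7}}\right) = 91197964 - \frac{76530}{12 + i \sqrt{7}}$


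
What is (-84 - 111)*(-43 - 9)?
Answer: 10140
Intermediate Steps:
(-84 - 111)*(-43 - 9) = -195*(-52) = 10140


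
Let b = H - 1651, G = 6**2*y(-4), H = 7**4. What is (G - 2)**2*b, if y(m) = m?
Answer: 15987000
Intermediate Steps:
H = 2401
G = -144 (G = 6**2*(-4) = 36*(-4) = -144)
b = 750 (b = 2401 - 1651 = 750)
(G - 2)**2*b = (-144 - 2)**2*750 = (-146)**2*750 = 21316*750 = 15987000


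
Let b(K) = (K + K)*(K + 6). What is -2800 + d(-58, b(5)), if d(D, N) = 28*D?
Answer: -4424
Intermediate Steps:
b(K) = 2*K*(6 + K) (b(K) = (2*K)*(6 + K) = 2*K*(6 + K))
-2800 + d(-58, b(5)) = -2800 + 28*(-58) = -2800 - 1624 = -4424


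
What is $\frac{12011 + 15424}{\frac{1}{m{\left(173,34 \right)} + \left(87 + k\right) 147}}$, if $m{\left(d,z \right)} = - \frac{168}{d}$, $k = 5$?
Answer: $\frac{64183743540}{173} \approx 3.71 \cdot 10^{8}$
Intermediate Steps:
$\frac{12011 + 15424}{\frac{1}{m{\left(173,34 \right)} + \left(87 + k\right) 147}} = \frac{12011 + 15424}{\frac{1}{- \frac{168}{173} + \left(87 + 5\right) 147}} = \frac{27435}{\frac{1}{\left(-168\right) \frac{1}{173} + 92 \cdot 147}} = \frac{27435}{\frac{1}{- \frac{168}{173} + 13524}} = \frac{27435}{\frac{1}{\frac{2339484}{173}}} = \frac{27435}{\frac{173}{2339484}} = 27435 \cdot \frac{2339484}{173} = \frac{64183743540}{173}$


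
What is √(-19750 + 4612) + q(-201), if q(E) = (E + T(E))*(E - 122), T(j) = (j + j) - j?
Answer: 129846 + 87*I*√2 ≈ 1.2985e+5 + 123.04*I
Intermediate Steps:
T(j) = j (T(j) = 2*j - j = j)
q(E) = 2*E*(-122 + E) (q(E) = (E + E)*(E - 122) = (2*E)*(-122 + E) = 2*E*(-122 + E))
√(-19750 + 4612) + q(-201) = √(-19750 + 4612) + 2*(-201)*(-122 - 201) = √(-15138) + 2*(-201)*(-323) = 87*I*√2 + 129846 = 129846 + 87*I*√2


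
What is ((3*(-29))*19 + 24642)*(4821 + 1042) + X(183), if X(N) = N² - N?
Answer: 134817813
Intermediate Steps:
((3*(-29))*19 + 24642)*(4821 + 1042) + X(183) = ((3*(-29))*19 + 24642)*(4821 + 1042) + 183*(-1 + 183) = (-87*19 + 24642)*5863 + 183*182 = (-1653 + 24642)*5863 + 33306 = 22989*5863 + 33306 = 134784507 + 33306 = 134817813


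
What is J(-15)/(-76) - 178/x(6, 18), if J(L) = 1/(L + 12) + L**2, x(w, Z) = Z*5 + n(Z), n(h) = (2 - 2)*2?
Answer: -8437/1710 ≈ -4.9339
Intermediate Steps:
n(h) = 0 (n(h) = 0*2 = 0)
x(w, Z) = 5*Z (x(w, Z) = Z*5 + 0 = 5*Z + 0 = 5*Z)
J(L) = L**2 + 1/(12 + L) (J(L) = 1/(12 + L) + L**2 = L**2 + 1/(12 + L))
J(-15)/(-76) - 178/x(6, 18) = ((1 + (-15)**3 + 12*(-15)**2)/(12 - 15))/(-76) - 178/(5*18) = ((1 - 3375 + 12*225)/(-3))*(-1/76) - 178/90 = -(1 - 3375 + 2700)/3*(-1/76) - 178*1/90 = -1/3*(-674)*(-1/76) - 89/45 = (674/3)*(-1/76) - 89/45 = -337/114 - 89/45 = -8437/1710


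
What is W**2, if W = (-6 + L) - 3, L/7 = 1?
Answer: 4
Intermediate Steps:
L = 7 (L = 7*1 = 7)
W = -2 (W = (-6 + 7) - 3 = 1 - 3 = -2)
W**2 = (-2)**2 = 4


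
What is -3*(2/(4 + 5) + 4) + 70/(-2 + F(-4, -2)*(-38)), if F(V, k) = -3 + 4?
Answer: -173/12 ≈ -14.417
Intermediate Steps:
F(V, k) = 1
-3*(2/(4 + 5) + 4) + 70/(-2 + F(-4, -2)*(-38)) = -3*(2/(4 + 5) + 4) + 70/(-2 + 1*(-38)) = -3*(2/9 + 4) + 70/(-2 - 38) = -3*(2*(⅑) + 4) + 70/(-40) = -3*(2/9 + 4) - 1/40*70 = -3*38/9 - 7/4 = -38/3 - 7/4 = -173/12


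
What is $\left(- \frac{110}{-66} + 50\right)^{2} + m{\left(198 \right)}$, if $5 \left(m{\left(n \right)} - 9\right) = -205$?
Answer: $\frac{23737}{9} \approx 2637.4$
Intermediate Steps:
$m{\left(n \right)} = -32$ ($m{\left(n \right)} = 9 + \frac{1}{5} \left(-205\right) = 9 - 41 = -32$)
$\left(- \frac{110}{-66} + 50\right)^{2} + m{\left(198 \right)} = \left(- \frac{110}{-66} + 50\right)^{2} - 32 = \left(\left(-110\right) \left(- \frac{1}{66}\right) + 50\right)^{2} - 32 = \left(\frac{5}{3} + 50\right)^{2} - 32 = \left(\frac{155}{3}\right)^{2} - 32 = \frac{24025}{9} - 32 = \frac{23737}{9}$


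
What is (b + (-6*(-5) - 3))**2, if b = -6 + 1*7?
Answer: 784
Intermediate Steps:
b = 1 (b = -6 + 7 = 1)
(b + (-6*(-5) - 3))**2 = (1 + (-6*(-5) - 3))**2 = (1 + (30 - 3))**2 = (1 + 27)**2 = 28**2 = 784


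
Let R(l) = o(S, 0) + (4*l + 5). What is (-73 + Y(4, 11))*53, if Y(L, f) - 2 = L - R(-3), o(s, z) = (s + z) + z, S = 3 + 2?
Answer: -3445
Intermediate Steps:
S = 5
o(s, z) = s + 2*z
R(l) = 10 + 4*l (R(l) = (5 + 2*0) + (4*l + 5) = (5 + 0) + (5 + 4*l) = 5 + (5 + 4*l) = 10 + 4*l)
Y(L, f) = 4 + L (Y(L, f) = 2 + (L - (10 + 4*(-3))) = 2 + (L - (10 - 12)) = 2 + (L - 1*(-2)) = 2 + (L + 2) = 2 + (2 + L) = 4 + L)
(-73 + Y(4, 11))*53 = (-73 + (4 + 4))*53 = (-73 + 8)*53 = -65*53 = -3445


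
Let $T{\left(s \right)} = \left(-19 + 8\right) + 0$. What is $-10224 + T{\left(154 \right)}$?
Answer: $-10235$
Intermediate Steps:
$T{\left(s \right)} = -11$ ($T{\left(s \right)} = -11 + 0 = -11$)
$-10224 + T{\left(154 \right)} = -10224 - 11 = -10235$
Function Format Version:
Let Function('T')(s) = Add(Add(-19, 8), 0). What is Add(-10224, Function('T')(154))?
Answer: -10235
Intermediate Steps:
Function('T')(s) = -11 (Function('T')(s) = Add(-11, 0) = -11)
Add(-10224, Function('T')(154)) = Add(-10224, -11) = -10235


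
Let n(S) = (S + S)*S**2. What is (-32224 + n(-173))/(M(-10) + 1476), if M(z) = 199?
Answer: -10387658/1675 ≈ -6201.6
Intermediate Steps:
n(S) = 2*S**3 (n(S) = (2*S)*S**2 = 2*S**3)
(-32224 + n(-173))/(M(-10) + 1476) = (-32224 + 2*(-173)**3)/(199 + 1476) = (-32224 + 2*(-5177717))/1675 = (-32224 - 10355434)*(1/1675) = -10387658*1/1675 = -10387658/1675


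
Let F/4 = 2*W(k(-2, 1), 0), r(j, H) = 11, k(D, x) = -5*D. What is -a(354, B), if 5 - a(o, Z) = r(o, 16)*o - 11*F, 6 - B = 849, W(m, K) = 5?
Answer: 3449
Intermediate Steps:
F = 40 (F = 4*(2*5) = 4*10 = 40)
B = -843 (B = 6 - 1*849 = 6 - 849 = -843)
a(o, Z) = 445 - 11*o (a(o, Z) = 5 - (11*o - 11*40) = 5 - (11*o - 440) = 5 - (-440 + 11*o) = 5 + (440 - 11*o) = 445 - 11*o)
-a(354, B) = -(445 - 11*354) = -(445 - 3894) = -1*(-3449) = 3449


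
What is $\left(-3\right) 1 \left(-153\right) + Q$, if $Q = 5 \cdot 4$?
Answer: $479$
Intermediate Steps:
$Q = 20$
$\left(-3\right) 1 \left(-153\right) + Q = \left(-3\right) 1 \left(-153\right) + 20 = \left(-3\right) \left(-153\right) + 20 = 459 + 20 = 479$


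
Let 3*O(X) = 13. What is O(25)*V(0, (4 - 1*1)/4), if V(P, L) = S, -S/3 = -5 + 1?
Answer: 52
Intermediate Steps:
S = 12 (S = -3*(-5 + 1) = -3*(-4) = 12)
O(X) = 13/3 (O(X) = (⅓)*13 = 13/3)
V(P, L) = 12
O(25)*V(0, (4 - 1*1)/4) = (13/3)*12 = 52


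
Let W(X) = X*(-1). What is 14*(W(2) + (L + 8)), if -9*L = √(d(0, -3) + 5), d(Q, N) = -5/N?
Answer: 84 - 28*√15/27 ≈ 79.984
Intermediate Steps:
W(X) = -X
L = -2*√15/27 (L = -√(-5/(-3) + 5)/9 = -√(-5*(-⅓) + 5)/9 = -√(5/3 + 5)/9 = -2*√15/27 ≈ -0.28689)
14*(W(2) + (L + 8)) = 14*(-1*2 + (-2*√15/27 + 8)) = 14*(-2 + (8 - 2*√15/27)) = 14*(6 - 2*√15/27) = 84 - 28*√15/27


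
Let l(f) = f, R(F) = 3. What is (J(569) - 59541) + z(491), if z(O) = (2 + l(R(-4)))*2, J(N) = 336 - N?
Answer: -59764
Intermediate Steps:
z(O) = 10 (z(O) = (2 + 3)*2 = 5*2 = 10)
(J(569) - 59541) + z(491) = ((336 - 1*569) - 59541) + 10 = ((336 - 569) - 59541) + 10 = (-233 - 59541) + 10 = -59774 + 10 = -59764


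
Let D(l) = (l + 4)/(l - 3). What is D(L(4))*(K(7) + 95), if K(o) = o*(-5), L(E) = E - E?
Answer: -80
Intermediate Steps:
L(E) = 0
D(l) = (4 + l)/(-3 + l)
K(o) = -5*o
D(L(4))*(K(7) + 95) = ((4 + 0)/(-3 + 0))*(-5*7 + 95) = (4/(-3))*(-35 + 95) = -1/3*4*60 = -4/3*60 = -80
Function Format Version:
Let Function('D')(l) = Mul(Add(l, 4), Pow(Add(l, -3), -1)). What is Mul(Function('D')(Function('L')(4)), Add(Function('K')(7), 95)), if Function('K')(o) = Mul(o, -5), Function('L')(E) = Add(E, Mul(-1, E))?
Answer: -80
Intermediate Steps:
Function('L')(E) = 0
Function('D')(l) = Mul(Pow(Add(-3, l), -1), Add(4, l)) (Function('D')(l) = Mul(Add(4, l), Pow(Add(-3, l), -1)) = Mul(Pow(Add(-3, l), -1), Add(4, l)))
Function('K')(o) = Mul(-5, o)
Mul(Function('D')(Function('L')(4)), Add(Function('K')(7), 95)) = Mul(Mul(Pow(Add(-3, 0), -1), Add(4, 0)), Add(Mul(-5, 7), 95)) = Mul(Mul(Pow(-3, -1), 4), Add(-35, 95)) = Mul(Mul(Rational(-1, 3), 4), 60) = Mul(Rational(-4, 3), 60) = -80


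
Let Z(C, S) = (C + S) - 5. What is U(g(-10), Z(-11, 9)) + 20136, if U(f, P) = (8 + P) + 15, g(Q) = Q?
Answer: 20152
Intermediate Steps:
Z(C, S) = -5 + C + S
U(f, P) = 23 + P
U(g(-10), Z(-11, 9)) + 20136 = (23 + (-5 - 11 + 9)) + 20136 = (23 - 7) + 20136 = 16 + 20136 = 20152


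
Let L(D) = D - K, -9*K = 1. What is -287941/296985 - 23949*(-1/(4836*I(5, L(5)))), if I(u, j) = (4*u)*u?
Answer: -677619353/736522800 ≈ -0.92002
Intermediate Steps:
K = -⅑ (K = -⅑*1 = -⅑ ≈ -0.11111)
L(D) = ⅑ + D (L(D) = D - 1*(-⅑) = D + ⅑ = ⅑ + D)
I(u, j) = 4*u²
-287941/296985 - 23949*(-1/(4836*I(5, L(5)))) = -287941/296985 - 23949/(((4*5²)*(-78))*62) = -287941*1/296985 - 23949/(((4*25)*(-78))*62) = -287941/296985 - 23949/((100*(-78))*62) = -287941/296985 - 23949/((-7800*62)) = -287941/296985 - 23949/(-483600) = -287941/296985 - 23949*(-1/483600) = -287941/296985 + 7983/161200 = -677619353/736522800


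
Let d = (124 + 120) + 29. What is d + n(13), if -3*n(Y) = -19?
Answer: 838/3 ≈ 279.33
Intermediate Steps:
n(Y) = 19/3 (n(Y) = -⅓*(-19) = 19/3)
d = 273 (d = 244 + 29 = 273)
d + n(13) = 273 + 19/3 = 838/3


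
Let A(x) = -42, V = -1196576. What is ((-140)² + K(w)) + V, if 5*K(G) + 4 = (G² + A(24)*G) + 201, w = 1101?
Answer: -4718724/5 ≈ -9.4375e+5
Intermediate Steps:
K(G) = 197/5 - 42*G/5 + G²/5 (K(G) = -⅘ + ((G² - 42*G) + 201)/5 = -⅘ + (201 + G² - 42*G)/5 = -⅘ + (201/5 - 42*G/5 + G²/5) = 197/5 - 42*G/5 + G²/5)
((-140)² + K(w)) + V = ((-140)² + (197/5 - 42/5*1101 + (⅕)*1101²)) - 1196576 = (19600 + (197/5 - 46242/5 + (⅕)*1212201)) - 1196576 = (19600 + (197/5 - 46242/5 + 1212201/5)) - 1196576 = (19600 + 1166156/5) - 1196576 = 1264156/5 - 1196576 = -4718724/5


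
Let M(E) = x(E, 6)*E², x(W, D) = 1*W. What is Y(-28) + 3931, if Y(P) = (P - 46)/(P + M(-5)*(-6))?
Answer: 1419054/361 ≈ 3930.9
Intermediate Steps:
x(W, D) = W
M(E) = E³ (M(E) = E*E² = E³)
Y(P) = (-46 + P)/(750 + P) (Y(P) = (P - 46)/(P + (-5)³*(-6)) = (-46 + P)/(P - 125*(-6)) = (-46 + P)/(P + 750) = (-46 + P)/(750 + P))
Y(-28) + 3931 = (-46 - 28)/(750 - 28) + 3931 = -74/722 + 3931 = (1/722)*(-74) + 3931 = -37/361 + 3931 = 1419054/361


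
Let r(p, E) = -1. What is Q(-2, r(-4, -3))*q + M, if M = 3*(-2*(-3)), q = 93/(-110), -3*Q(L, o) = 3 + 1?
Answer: 1052/55 ≈ 19.127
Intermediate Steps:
Q(L, o) = -4/3 (Q(L, o) = -(3 + 1)/3 = -1/3*4 = -4/3)
q = -93/110 (q = 93*(-1/110) = -93/110 ≈ -0.84545)
M = 18 (M = 3*6 = 18)
Q(-2, r(-4, -3))*q + M = -4/3*(-93/110) + 18 = 62/55 + 18 = 1052/55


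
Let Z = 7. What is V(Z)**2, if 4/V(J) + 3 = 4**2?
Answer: 16/169 ≈ 0.094675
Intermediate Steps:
V(J) = 4/13 (V(J) = 4/(-3 + 4**2) = 4/(-3 + 16) = 4/13)
V(Z)**2 = (4/13)**2 = 16/169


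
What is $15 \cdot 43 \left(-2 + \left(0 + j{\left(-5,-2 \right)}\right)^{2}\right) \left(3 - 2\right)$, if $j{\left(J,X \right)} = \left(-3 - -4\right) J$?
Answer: $14835$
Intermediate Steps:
$j{\left(J,X \right)} = J$ ($j{\left(J,X \right)} = \left(-3 + 4\right) J = 1 J = J$)
$15 \cdot 43 \left(-2 + \left(0 + j{\left(-5,-2 \right)}\right)^{2}\right) \left(3 - 2\right) = 15 \cdot 43 \left(-2 + \left(0 - 5\right)^{2}\right) \left(3 - 2\right) = 645 \left(-2 + \left(-5\right)^{2}\right) 1 = 645 \left(-2 + 25\right) 1 = 645 \cdot 23 \cdot 1 = 645 \cdot 23 = 14835$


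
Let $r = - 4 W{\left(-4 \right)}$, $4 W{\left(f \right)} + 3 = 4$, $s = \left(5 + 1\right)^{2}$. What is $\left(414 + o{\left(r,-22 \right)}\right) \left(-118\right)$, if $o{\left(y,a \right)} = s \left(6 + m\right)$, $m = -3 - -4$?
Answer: $-78588$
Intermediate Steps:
$s = 36$ ($s = 6^{2} = 36$)
$W{\left(f \right)} = \frac{1}{4}$ ($W{\left(f \right)} = - \frac{3}{4} + \frac{1}{4} \cdot 4 = - \frac{3}{4} + 1 = \frac{1}{4}$)
$r = -1$ ($r = \left(-4\right) \frac{1}{4} = -1$)
$m = 1$ ($m = -3 + 4 = 1$)
$o{\left(y,a \right)} = 252$ ($o{\left(y,a \right)} = 36 \left(6 + 1\right) = 36 \cdot 7 = 252$)
$\left(414 + o{\left(r,-22 \right)}\right) \left(-118\right) = \left(414 + 252\right) \left(-118\right) = 666 \left(-118\right) = -78588$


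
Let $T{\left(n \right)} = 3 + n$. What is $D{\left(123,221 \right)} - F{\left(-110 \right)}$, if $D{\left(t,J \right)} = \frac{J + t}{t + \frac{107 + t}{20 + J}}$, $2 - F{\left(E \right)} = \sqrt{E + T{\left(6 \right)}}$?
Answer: $\frac{23158}{29873} + i \sqrt{101} \approx 0.77522 + 10.05 i$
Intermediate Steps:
$F{\left(E \right)} = 2 - \sqrt{9 + E}$ ($F{\left(E \right)} = 2 - \sqrt{E + \left(3 + 6\right)} = 2 - \sqrt{E + 9} = 2 - \sqrt{9 + E}$)
$D{\left(t,J \right)} = \frac{J + t}{t + \frac{107 + t}{20 + J}}$
$D{\left(123,221 \right)} - F{\left(-110 \right)} = \frac{221^{2} + 20 \cdot 221 + 20 \cdot 123 + 221 \cdot 123}{107 + 21 \cdot 123 + 221 \cdot 123} - \left(2 - \sqrt{9 - 110}\right) = \frac{48841 + 4420 + 2460 + 27183}{107 + 2583 + 27183} - \left(2 - \sqrt{-101}\right) = \frac{1}{29873} \cdot 82904 - \left(2 - i \sqrt{101}\right) = \frac{82904}{29873} - \left(2 - i \sqrt{101}\right) = \frac{23158}{29873} + i \sqrt{101}$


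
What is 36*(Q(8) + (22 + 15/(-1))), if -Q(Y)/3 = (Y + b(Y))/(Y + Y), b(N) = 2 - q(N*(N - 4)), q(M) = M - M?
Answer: 369/2 ≈ 184.50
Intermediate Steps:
q(M) = 0
b(N) = 2 (b(N) = 2 - 1*0 = 2 + 0 = 2)
Q(Y) = -3*(2 + Y)/(2*Y) (Q(Y) = -3*(Y + 2)/(Y + Y) = -3*(2 + Y)/(2*Y))
36*(Q(8) + (22 + 15/(-1))) = 36*((-3/2 - 3/8) + (22 + 15/(-1))) = 36*((-3/2 - 3*⅛) + (22 + 15*(-1))) = 36*((-3/2 - 3/8) + (22 - 15)) = 36*(-15/8 + 7) = 36*(41/8) = 369/2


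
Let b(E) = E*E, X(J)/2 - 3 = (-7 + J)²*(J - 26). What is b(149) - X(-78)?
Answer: 1524995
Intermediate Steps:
X(J) = 6 + 2*(-7 + J)²*(-26 + J) (X(J) = 6 + 2*((-7 + J)²*(J - 26)) = 6 + 2*((-7 + J)²*(-26 + J)) = 6 + 2*(-7 + J)²*(-26 + J))
b(E) = E²
b(149) - X(-78) = 149² - (-2542 - 80*(-78)² + 2*(-78)³ + 826*(-78)) = 22201 - (-2542 - 80*6084 + 2*(-474552) - 64428) = 22201 - (-2542 - 486720 - 949104 - 64428) = 22201 - 1*(-1502794) = 22201 + 1502794 = 1524995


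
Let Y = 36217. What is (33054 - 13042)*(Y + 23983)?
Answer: 1204722400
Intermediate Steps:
(33054 - 13042)*(Y + 23983) = (33054 - 13042)*(36217 + 23983) = 20012*60200 = 1204722400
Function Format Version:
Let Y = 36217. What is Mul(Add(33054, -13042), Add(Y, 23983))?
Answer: 1204722400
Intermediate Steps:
Mul(Add(33054, -13042), Add(Y, 23983)) = Mul(Add(33054, -13042), Add(36217, 23983)) = Mul(20012, 60200) = 1204722400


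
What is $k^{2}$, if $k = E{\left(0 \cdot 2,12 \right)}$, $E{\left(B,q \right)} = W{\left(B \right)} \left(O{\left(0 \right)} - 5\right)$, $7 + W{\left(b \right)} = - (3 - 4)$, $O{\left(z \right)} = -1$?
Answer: $1296$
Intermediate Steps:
$W{\left(b \right)} = -6$ ($W{\left(b \right)} = -7 - \left(3 - 4\right) = -7 - -1 = -7 + 1 = -6$)
$E{\left(B,q \right)} = 36$ ($E{\left(B,q \right)} = - 6 \left(-1 - 5\right) = \left(-6\right) \left(-6\right) = 36$)
$k = 36$
$k^{2} = 36^{2} = 1296$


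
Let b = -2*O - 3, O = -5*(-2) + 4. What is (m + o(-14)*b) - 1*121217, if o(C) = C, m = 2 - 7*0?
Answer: -120781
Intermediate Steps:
O = 14 (O = 10 + 4 = 14)
m = 2 (m = 2 + 0 = 2)
b = -31 (b = -2*14 - 3 = -28 - 3 = -31)
(m + o(-14)*b) - 1*121217 = (2 - 14*(-31)) - 1*121217 = (2 + 434) - 121217 = 436 - 121217 = -120781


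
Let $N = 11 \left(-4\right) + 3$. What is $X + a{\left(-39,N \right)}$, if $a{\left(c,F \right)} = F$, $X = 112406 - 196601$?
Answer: $-84236$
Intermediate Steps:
$N = -41$ ($N = -44 + 3 = -41$)
$X = -84195$ ($X = 112406 - 196601 = -84195$)
$X + a{\left(-39,N \right)} = -84195 - 41 = -84236$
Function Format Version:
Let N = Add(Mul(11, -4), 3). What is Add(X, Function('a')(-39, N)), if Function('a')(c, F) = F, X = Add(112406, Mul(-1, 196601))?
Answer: -84236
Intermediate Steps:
N = -41 (N = Add(-44, 3) = -41)
X = -84195 (X = Add(112406, -196601) = -84195)
Add(X, Function('a')(-39, N)) = Add(-84195, -41) = -84236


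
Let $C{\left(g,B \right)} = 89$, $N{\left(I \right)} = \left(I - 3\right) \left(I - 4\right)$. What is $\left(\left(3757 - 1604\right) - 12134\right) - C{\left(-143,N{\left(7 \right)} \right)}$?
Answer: $-10070$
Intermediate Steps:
$N{\left(I \right)} = \left(-4 + I\right) \left(-3 + I\right)$ ($N{\left(I \right)} = \left(-3 + I\right) \left(-4 + I\right) = \left(-4 + I\right) \left(-3 + I\right)$)
$\left(\left(3757 - 1604\right) - 12134\right) - C{\left(-143,N{\left(7 \right)} \right)} = \left(\left(3757 - 1604\right) - 12134\right) - 89 = \left(2153 - 12134\right) - 89 = -9981 - 89 = -10070$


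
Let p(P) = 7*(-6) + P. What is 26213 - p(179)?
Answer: 26076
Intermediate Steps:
p(P) = -42 + P
26213 - p(179) = 26213 - (-42 + 179) = 26213 - 1*137 = 26213 - 137 = 26076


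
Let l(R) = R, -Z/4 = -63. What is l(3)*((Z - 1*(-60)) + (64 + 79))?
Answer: 1365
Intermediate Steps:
Z = 252 (Z = -4*(-63) = 252)
l(3)*((Z - 1*(-60)) + (64 + 79)) = 3*((252 - 1*(-60)) + (64 + 79)) = 3*((252 + 60) + 143) = 3*(312 + 143) = 3*455 = 1365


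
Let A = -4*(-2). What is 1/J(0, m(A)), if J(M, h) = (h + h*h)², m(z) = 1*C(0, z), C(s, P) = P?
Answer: 1/5184 ≈ 0.00019290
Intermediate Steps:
A = 8
m(z) = z (m(z) = 1*z = z)
J(M, h) = (h + h²)²
1/J(0, m(A)) = 1/(8²*(1 + 8)²) = 1/(64*9²) = 1/(64*81) = 1/5184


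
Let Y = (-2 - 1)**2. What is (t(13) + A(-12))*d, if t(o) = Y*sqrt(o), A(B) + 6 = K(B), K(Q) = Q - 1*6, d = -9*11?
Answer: 2376 - 891*sqrt(13) ≈ -836.55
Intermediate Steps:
d = -99
K(Q) = -6 + Q (K(Q) = Q - 6 = -6 + Q)
Y = 9 (Y = (-3)**2 = 9)
A(B) = -12 + B (A(B) = -6 + (-6 + B) = -12 + B)
t(o) = 9*sqrt(o)
(t(13) + A(-12))*d = (9*sqrt(13) + (-12 - 12))*(-99) = (9*sqrt(13) - 24)*(-99) = (-24 + 9*sqrt(13))*(-99) = 2376 - 891*sqrt(13)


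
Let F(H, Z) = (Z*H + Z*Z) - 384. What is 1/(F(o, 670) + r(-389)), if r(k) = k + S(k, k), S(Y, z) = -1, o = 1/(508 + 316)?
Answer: 412/184628247 ≈ 2.2315e-6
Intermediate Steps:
o = 1/824 ≈ 0.0012136
F(H, Z) = -384 + Z² + H*Z (F(H, Z) = (H*Z + Z²) - 384 = (Z² + H*Z) - 384 = -384 + Z² + H*Z)
r(k) = -1 + k (r(k) = k - 1 = -1 + k)
1/(F(o, 670) + r(-389)) = 1/((-384 + 670² + (1/824)*670) + (-1 - 389)) = 1/((-384 + 448900 + 335/412) - 390) = 1/(184788927/412 - 390) = 1/(184628247/412) = 412/184628247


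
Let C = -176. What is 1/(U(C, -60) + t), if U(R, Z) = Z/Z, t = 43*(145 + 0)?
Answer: 1/6236 ≈ 0.00016036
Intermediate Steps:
t = 6235 (t = 43*145 = 6235)
U(R, Z) = 1
1/(U(C, -60) + t) = 1/(1 + 6235) = 1/6236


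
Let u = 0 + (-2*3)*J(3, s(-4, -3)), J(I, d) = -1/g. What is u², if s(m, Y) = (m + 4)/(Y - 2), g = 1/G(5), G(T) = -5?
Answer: 900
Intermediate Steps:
g = -⅕ (g = 1/(-5) = -⅕ ≈ -0.20000)
s(m, Y) = (4 + m)/(-2 + Y)
J(I, d) = 5 (J(I, d) = -1/(-⅕) = -1*(-5) = 5)
u = -30 (u = 0 - 2*3*5 = 0 - 6*5 = 0 - 30 = -30)
u² = (-30)² = 900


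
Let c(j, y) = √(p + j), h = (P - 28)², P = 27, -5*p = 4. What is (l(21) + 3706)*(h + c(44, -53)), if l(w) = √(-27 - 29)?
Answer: 2*(5 + 6*√30)*(1853 + I*√14)/5 ≈ 28064.0 + 56.669*I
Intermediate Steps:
p = -⅘ (p = -⅕*4 = -⅘ ≈ -0.80000)
l(w) = 2*I*√14 (l(w) = √(-56) = 2*I*√14)
h = 1 (h = (27 - 28)² = (-1)² = 1)
c(j, y) = √(-⅘ + j)
(l(21) + 3706)*(h + c(44, -53)) = (2*I*√14 + 3706)*(1 + √(-20 + 25*44)/5) = (3706 + 2*I*√14)*(1 + √(-20 + 1100)/5) = (3706 + 2*I*√14)*(1 + √1080/5) = (3706 + 2*I*√14)*(1 + (6*√30)/5) = (3706 + 2*I*√14)*(1 + 6*√30/5) = (1 + 6*√30/5)*(3706 + 2*I*√14)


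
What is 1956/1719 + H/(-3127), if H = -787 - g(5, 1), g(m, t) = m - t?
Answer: 2492047/1791771 ≈ 1.3908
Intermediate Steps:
H = -791 (H = -787 - (5 - 1*1) = -787 - (5 - 1) = -787 - 1*4 = -787 - 4 = -791)
1956/1719 + H/(-3127) = 1956/1719 - 791/(-3127) = 1956*(1/1719) - 791*(-1/3127) = 652/573 + 791/3127 = 2492047/1791771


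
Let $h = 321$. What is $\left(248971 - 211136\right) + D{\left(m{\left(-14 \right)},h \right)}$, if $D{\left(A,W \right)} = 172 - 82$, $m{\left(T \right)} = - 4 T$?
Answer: $37925$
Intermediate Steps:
$D{\left(A,W \right)} = 90$ ($D{\left(A,W \right)} = 172 - 82 = 90$)
$\left(248971 - 211136\right) + D{\left(m{\left(-14 \right)},h \right)} = \left(248971 - 211136\right) + 90 = 37835 + 90 = 37925$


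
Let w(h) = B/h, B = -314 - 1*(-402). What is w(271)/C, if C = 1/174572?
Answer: 15362336/271 ≈ 56688.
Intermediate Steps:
B = 88 (B = -314 + 402 = 88)
C = 1/174572 ≈ 5.7283e-6
w(h) = 88/h
w(271)/C = (88/271)/(1/174572) = (88*(1/271))*174572 = (88/271)*174572 = 15362336/271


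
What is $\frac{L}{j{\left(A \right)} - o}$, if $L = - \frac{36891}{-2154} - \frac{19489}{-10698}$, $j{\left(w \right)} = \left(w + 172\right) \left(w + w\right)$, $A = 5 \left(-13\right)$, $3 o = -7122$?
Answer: $- \frac{2599043}{1582319784} \approx -0.0016426$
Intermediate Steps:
$o = -2374$ ($o = \frac{1}{3} \left(-7122\right) = -2374$)
$A = -65$
$j{\left(w \right)} = 2 w \left(172 + w\right)$ ($j{\left(w \right)} = \left(172 + w\right) 2 w = 2 w \left(172 + w\right)$)
$L = \frac{36386602}{1920291}$ ($L = \left(-36891\right) \left(- \frac{1}{2154}\right) - - \frac{19489}{10698} = \frac{12297}{718} + \frac{19489}{10698} = \frac{36386602}{1920291} \approx 18.948$)
$\frac{L}{j{\left(A \right)} - o} = \frac{36386602}{1920291 \left(2 \left(-65\right) \left(172 - 65\right) - -2374\right)} = \frac{36386602}{1920291 \left(2 \left(-65\right) 107 + 2374\right)} = \frac{36386602}{1920291 \left(-13910 + 2374\right)} = \frac{36386602}{1920291 \left(-11536\right)} = \frac{36386602}{1920291} \left(- \frac{1}{11536}\right) = - \frac{2599043}{1582319784}$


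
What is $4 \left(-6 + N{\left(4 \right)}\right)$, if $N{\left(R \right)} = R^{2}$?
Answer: $40$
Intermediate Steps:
$4 \left(-6 + N{\left(4 \right)}\right) = 4 \left(-6 + 4^{2}\right) = 4 \left(-6 + 16\right) = 4 \cdot 10 = 40$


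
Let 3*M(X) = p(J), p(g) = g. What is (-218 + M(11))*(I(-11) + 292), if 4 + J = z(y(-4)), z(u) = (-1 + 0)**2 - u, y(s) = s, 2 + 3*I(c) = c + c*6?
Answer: -520441/9 ≈ -57827.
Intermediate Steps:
I(c) = -2/3 + 7*c/3 (I(c) = -2/3 + (c + c*6)/3 = -2/3 + (c + 6*c)/3 = -2/3 + (7*c)/3 = -2/3 + 7*c/3)
z(u) = 1 - u (z(u) = (-1)**2 - u = 1 - u)
J = 1 (J = -4 + (1 - 1*(-4)) = -4 + (1 + 4) = -4 + 5 = 1)
M(X) = 1/3 (M(X) = (1/3)*1 = 1/3)
(-218 + M(11))*(I(-11) + 292) = (-218 + 1/3)*((-2/3 + (7/3)*(-11)) + 292) = -653*((-2/3 - 77/3) + 292)/3 = -653*(-79/3 + 292)/3 = -653/3*797/3 = -520441/9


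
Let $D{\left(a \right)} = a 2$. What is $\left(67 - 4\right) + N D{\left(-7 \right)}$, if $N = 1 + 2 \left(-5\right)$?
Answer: $189$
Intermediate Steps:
$N = -9$ ($N = 1 - 10 = -9$)
$D{\left(a \right)} = 2 a$
$\left(67 - 4\right) + N D{\left(-7 \right)} = \left(67 - 4\right) - 9 \cdot 2 \left(-7\right) = \left(67 - 4\right) - -126 = 63 + 126 = 189$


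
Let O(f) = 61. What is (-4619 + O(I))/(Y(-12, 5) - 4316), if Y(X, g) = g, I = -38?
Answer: 4558/4311 ≈ 1.0573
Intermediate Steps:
(-4619 + O(I))/(Y(-12, 5) - 4316) = (-4619 + 61)/(5 - 4316) = -4558/(-4311) = -4558*(-1/4311) = 4558/4311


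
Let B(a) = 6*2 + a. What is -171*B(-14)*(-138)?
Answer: -47196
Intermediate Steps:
B(a) = 12 + a
-171*B(-14)*(-138) = -171*(12 - 14)*(-138) = -171*(-2)*(-138) = 342*(-138) = -47196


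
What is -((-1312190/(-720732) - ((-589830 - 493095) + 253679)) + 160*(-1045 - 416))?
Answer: -214593563971/360366 ≈ -5.9549e+5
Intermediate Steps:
-((-1312190/(-720732) - ((-589830 - 493095) + 253679)) + 160*(-1045 - 416)) = -((-1312190*(-1/720732) - (-1082925 + 253679)) + 160*(-1461)) = -((656095/360366 - 1*(-829246)) - 233760) = -((656095/360366 + 829246) - 233760) = -(298832720131/360366 - 233760) = -1*214593563971/360366 = -214593563971/360366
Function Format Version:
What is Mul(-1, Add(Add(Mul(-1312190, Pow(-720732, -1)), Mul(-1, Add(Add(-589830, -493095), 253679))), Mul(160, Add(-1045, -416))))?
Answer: Rational(-214593563971, 360366) ≈ -5.9549e+5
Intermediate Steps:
Mul(-1, Add(Add(Mul(-1312190, Pow(-720732, -1)), Mul(-1, Add(Add(-589830, -493095), 253679))), Mul(160, Add(-1045, -416)))) = Mul(-1, Add(Add(Mul(-1312190, Rational(-1, 720732)), Mul(-1, Add(-1082925, 253679))), Mul(160, -1461))) = Mul(-1, Add(Add(Rational(656095, 360366), Mul(-1, -829246)), -233760)) = Mul(-1, Add(Add(Rational(656095, 360366), 829246), -233760)) = Mul(-1, Add(Rational(298832720131, 360366), -233760)) = Mul(-1, Rational(214593563971, 360366)) = Rational(-214593563971, 360366)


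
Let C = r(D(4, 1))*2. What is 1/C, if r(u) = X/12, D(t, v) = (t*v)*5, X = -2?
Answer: -3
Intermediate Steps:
D(t, v) = 5*t*v
r(u) = -1/6 (r(u) = -2/12 = -2*1/12 = -1/6)
C = -1/3 (C = -1/6*2 = -1/3 ≈ -0.33333)
1/C = 1/(-1/3) = -3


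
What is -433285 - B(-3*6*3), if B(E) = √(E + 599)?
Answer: -433285 - √545 ≈ -4.3331e+5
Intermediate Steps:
B(E) = √(599 + E)
-433285 - B(-3*6*3) = -433285 - √(599 - 3*6*3) = -433285 - √(599 - 18*3) = -433285 - √(599 - 54) = -433285 - √545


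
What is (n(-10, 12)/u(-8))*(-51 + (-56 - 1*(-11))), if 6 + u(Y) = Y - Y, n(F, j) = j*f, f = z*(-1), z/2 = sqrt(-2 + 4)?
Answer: -384*sqrt(2) ≈ -543.06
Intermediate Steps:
z = 2*sqrt(2) (z = 2*sqrt(-2 + 4) = 2*sqrt(2) ≈ 2.8284)
f = -2*sqrt(2) (f = (2*sqrt(2))*(-1) = -2*sqrt(2) ≈ -2.8284)
n(F, j) = -2*j*sqrt(2) (n(F, j) = j*(-2*sqrt(2)) = -2*j*sqrt(2))
u(Y) = -6 (u(Y) = -6 + (Y - Y) = -6 + 0 = -6)
(n(-10, 12)/u(-8))*(-51 + (-56 - 1*(-11))) = (-2*12*sqrt(2)/(-6))*(-51 + (-56 - 1*(-11))) = (-24*sqrt(2)*(-1/6))*(-51 + (-56 + 11)) = (4*sqrt(2))*(-51 - 45) = (4*sqrt(2))*(-96) = -384*sqrt(2)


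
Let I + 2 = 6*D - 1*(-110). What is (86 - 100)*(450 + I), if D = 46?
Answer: -11676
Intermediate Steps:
I = 384 (I = -2 + (6*46 - 1*(-110)) = -2 + (276 + 110) = -2 + 386 = 384)
(86 - 100)*(450 + I) = (86 - 100)*(450 + 384) = -14*834 = -11676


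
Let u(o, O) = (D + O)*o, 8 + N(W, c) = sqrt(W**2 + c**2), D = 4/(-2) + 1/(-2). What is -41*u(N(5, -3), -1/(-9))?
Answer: -7052/9 + 1763*sqrt(34)/18 ≈ -212.45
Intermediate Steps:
D = -5/2 (D = 4*(-1/2) + 1*(-1/2) = -2 - 1/2 = -5/2 ≈ -2.5000)
N(W, c) = -8 + sqrt(W**2 + c**2)
u(o, O) = o*(-5/2 + O) (u(o, O) = (-5/2 + O)*o = o*(-5/2 + O))
-41*u(N(5, -3), -1/(-9)) = -41*(-8 + sqrt(5**2 + (-3)**2))*(-5 + 2*(-1/(-9)))/2 = -41*(-8 + sqrt(25 + 9))*(-5 + 2*(-1*(-1/9)))/2 = -41*(-8 + sqrt(34))*(-5 + 2*(1/9))/2 = -41*(-8 + sqrt(34))*(-5 + 2/9)/2 = -41*(-8 + sqrt(34))*(-43)/(2*9) = -41*(172/9 - 43*sqrt(34)/18) = -7052/9 + 1763*sqrt(34)/18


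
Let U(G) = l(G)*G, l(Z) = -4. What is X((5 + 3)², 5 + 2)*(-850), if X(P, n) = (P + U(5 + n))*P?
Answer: -870400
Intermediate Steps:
U(G) = -4*G
X(P, n) = P*(-20 + P - 4*n) (X(P, n) = (P - 4*(5 + n))*P = (P + (-20 - 4*n))*P = (-20 + P - 4*n)*P = P*(-20 + P - 4*n))
X((5 + 3)², 5 + 2)*(-850) = ((5 + 3)²*(-20 + (5 + 3)² - 4*(5 + 2)))*(-850) = (8²*(-20 + 8² - 4*7))*(-850) = (64*(-20 + 64 - 28))*(-850) = (64*16)*(-850) = 1024*(-850) = -870400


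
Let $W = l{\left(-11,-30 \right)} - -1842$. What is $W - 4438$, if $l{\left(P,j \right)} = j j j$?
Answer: $-29596$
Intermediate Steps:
$l{\left(P,j \right)} = j^{3}$ ($l{\left(P,j \right)} = j^{2} j = j^{3}$)
$W = -25158$ ($W = \left(-30\right)^{3} - -1842 = -27000 + 1842 = -25158$)
$W - 4438 = -25158 - 4438 = -29596$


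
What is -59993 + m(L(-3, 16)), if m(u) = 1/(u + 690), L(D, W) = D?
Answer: -41215190/687 ≈ -59993.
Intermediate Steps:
m(u) = 1/(690 + u)
-59993 + m(L(-3, 16)) = -59993 + 1/(690 - 3) = -59993 + 1/687 = -41215190/687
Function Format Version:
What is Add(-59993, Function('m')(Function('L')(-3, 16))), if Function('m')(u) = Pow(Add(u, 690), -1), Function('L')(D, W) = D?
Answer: Rational(-41215190, 687) ≈ -59993.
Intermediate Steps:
Function('m')(u) = Pow(Add(690, u), -1)
Add(-59993, Function('m')(Function('L')(-3, 16))) = Add(-59993, Pow(Add(690, -3), -1)) = Add(-59993, Pow(687, -1)) = Add(-59993, Rational(1, 687)) = Rational(-41215190, 687)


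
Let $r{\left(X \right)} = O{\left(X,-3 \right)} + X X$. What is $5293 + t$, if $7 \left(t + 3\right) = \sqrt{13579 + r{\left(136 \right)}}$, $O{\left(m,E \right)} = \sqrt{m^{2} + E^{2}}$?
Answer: $5290 + \frac{\sqrt{32075 + \sqrt{18505}}}{7} \approx 5315.6$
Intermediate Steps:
$O{\left(m,E \right)} = \sqrt{E^{2} + m^{2}}$
$r{\left(X \right)} = X^{2} + \sqrt{9 + X^{2}}$ ($r{\left(X \right)} = \sqrt{\left(-3\right)^{2} + X^{2}} + X X = \sqrt{9 + X^{2}} + X^{2} = X^{2} + \sqrt{9 + X^{2}}$)
$t = -3 + \frac{\sqrt{32075 + \sqrt{18505}}}{7}$ ($t = -3 + \frac{\sqrt{13579 + \left(136^{2} + \sqrt{9 + 136^{2}}\right)}}{7} = -3 + \frac{\sqrt{13579 + \left(18496 + \sqrt{9 + 18496}\right)}}{7} = -3 + \frac{\sqrt{13579 + \left(18496 + \sqrt{18505}\right)}}{7} = -3 + \frac{\sqrt{32075 + \sqrt{18505}}}{7} \approx 22.639$)
$5293 + t = 5293 - \left(3 - \frac{\sqrt{32075 + \sqrt{18505}}}{7}\right) = 5290 + \frac{\sqrt{32075 + \sqrt{18505}}}{7}$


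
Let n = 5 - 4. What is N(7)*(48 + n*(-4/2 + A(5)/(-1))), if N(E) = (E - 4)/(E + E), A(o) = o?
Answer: 123/14 ≈ 8.7857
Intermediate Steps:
n = 1
N(E) = (-4 + E)/(2*E) (N(E) = (-4 + E)/((2*E)) = (-4 + E)*(1/(2*E)) = (-4 + E)/(2*E))
N(7)*(48 + n*(-4/2 + A(5)/(-1))) = ((½)*(-4 + 7)/7)*(48 + 1*(-4/2 + 5/(-1))) = ((½)*(⅐)*3)*(48 + 1*(-4*½ + 5*(-1))) = 3*(48 + 1*(-2 - 5))/14 = 3*(48 + 1*(-7))/14 = 3*(48 - 7)/14 = (3/14)*41 = 123/14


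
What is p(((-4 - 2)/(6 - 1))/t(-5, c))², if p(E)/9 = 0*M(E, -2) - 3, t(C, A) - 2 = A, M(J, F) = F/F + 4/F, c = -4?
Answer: 729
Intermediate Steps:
M(J, F) = 1 + 4/F
t(C, A) = 2 + A
p(E) = -27 (p(E) = 9*(0*((4 - 2)/(-2)) - 3) = 9*(0*(-½*2) - 3) = 9*(0*(-1) - 3) = 9*(0 - 3) = 9*(-3) = -27)
p(((-4 - 2)/(6 - 1))/t(-5, c))² = (-27)² = 729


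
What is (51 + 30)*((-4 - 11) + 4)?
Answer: -891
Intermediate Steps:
(51 + 30)*((-4 - 11) + 4) = 81*(-15 + 4) = 81*(-11) = -891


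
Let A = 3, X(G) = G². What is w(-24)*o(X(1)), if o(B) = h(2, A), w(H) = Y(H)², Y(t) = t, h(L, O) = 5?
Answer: 2880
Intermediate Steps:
w(H) = H²
o(B) = 5
w(-24)*o(X(1)) = (-24)²*5 = 576*5 = 2880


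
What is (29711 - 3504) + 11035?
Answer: 37242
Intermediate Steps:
(29711 - 3504) + 11035 = 26207 + 11035 = 37242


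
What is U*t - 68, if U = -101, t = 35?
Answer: -3603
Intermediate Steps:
U*t - 68 = -101*35 - 68 = -3535 - 68 = -3603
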